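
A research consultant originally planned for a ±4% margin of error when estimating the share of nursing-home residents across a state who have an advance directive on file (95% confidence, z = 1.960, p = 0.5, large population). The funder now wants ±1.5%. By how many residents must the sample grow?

At ±4%: n = 1.960² × 0.2500 / 0.040² ≈ 600.25 → 601.
At ±1.5%: n = 1.960² × 0.2500 / 0.015² ≈ 4268.44 → 4269.
Additional respondents: 4269 − 601 = 3668.

3668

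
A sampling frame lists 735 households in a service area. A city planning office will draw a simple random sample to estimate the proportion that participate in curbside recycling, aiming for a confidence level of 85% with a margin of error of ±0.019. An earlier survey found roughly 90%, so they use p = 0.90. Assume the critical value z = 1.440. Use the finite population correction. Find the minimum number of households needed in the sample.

304

Unadjusted: n₀ = 1.440² × 0.90 × 0.10 / 0.019² ≈ 516.96, so n₀ = 517.
Finite population correction with N = 735: n = n₀ / (1 + (n₀−1)/N) = 517 / (1 + 516/735) = 517 / 1.7020 ≈ 303.75.
Rounding up, n = 304.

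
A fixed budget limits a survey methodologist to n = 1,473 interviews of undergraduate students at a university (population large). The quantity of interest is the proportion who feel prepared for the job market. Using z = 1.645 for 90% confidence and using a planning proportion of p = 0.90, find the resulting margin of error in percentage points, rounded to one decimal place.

1.3

SE(p̂) = √[p(1−p)/n] = √[0.0900/1473] = 0.00782.
E = z × SE = 1.645 × 0.00782 = 0.01286, or 1.3 percentage points.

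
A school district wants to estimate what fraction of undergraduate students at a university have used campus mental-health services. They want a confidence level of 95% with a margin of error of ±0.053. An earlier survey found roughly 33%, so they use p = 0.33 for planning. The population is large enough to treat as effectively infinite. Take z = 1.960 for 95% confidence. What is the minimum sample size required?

With p = 0.33, p(1−p) = 0.2211.
n = z²·p(1−p)/E² = 1.960² × 0.2211 / 0.053² = 3.8416 × 0.2211 / 0.002809 ≈ 302.38.
Rounding up gives n = 303.

303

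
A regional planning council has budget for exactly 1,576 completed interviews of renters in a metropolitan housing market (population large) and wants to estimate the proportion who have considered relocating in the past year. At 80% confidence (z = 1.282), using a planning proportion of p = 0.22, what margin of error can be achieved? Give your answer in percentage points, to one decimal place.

SE(p̂) = √[p(1−p)/n] = √[0.1716/1576] = 0.01043.
E = z × SE = 1.282 × 0.01043 = 0.01338, or 1.3 percentage points.

1.3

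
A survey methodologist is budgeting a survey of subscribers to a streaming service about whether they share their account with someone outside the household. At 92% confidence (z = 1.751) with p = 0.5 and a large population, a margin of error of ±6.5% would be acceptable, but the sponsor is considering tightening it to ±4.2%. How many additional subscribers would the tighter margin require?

At ±6.5%: n = 1.751² × 0.2500 / 0.065² ≈ 181.42 → 182.
At ±4.2%: n = 1.751² × 0.2500 / 0.042² ≈ 434.52 → 435.
Additional respondents: 435 − 182 = 253.

253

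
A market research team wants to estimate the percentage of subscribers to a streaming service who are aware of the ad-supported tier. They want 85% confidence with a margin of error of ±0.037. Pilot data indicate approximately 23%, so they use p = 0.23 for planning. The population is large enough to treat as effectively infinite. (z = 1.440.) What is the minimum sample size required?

With p = 0.23, p(1−p) = 0.1771.
n = z²·p(1−p)/E² = 1.440² × 0.1771 / 0.037² = 2.0736 × 0.1771 / 0.001369 ≈ 268.25.
Rounding up gives n = 269.

269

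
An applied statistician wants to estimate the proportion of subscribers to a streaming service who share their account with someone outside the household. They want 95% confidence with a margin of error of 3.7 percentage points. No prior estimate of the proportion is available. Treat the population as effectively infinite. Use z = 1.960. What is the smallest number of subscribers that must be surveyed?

With no prior estimate, use p = 0.5, giving p(1−p) = 0.25.
n = z²·p(1−p)/E² = 1.960² × 0.2500 / 0.037² = 3.8416 × 0.2500 / 0.001369 ≈ 701.53.
Rounding up gives n = 702.

702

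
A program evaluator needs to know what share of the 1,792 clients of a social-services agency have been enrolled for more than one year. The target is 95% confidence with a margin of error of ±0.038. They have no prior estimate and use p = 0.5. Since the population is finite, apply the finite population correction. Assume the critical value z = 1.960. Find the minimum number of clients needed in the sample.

Unadjusted: n₀ = 1.960² × 0.50 × 0.50 / 0.038² ≈ 665.10, so n₀ = 666.
Finite population correction with N = 1,792: n = n₀ / (1 + (n₀−1)/N) = 666 / (1 + 665/1792) = 666 / 1.3711 ≈ 485.74.
Rounding up, n = 486.

486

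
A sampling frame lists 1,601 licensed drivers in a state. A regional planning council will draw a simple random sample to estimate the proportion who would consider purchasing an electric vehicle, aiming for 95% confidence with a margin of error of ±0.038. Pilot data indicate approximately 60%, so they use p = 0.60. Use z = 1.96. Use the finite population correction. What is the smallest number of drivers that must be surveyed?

Unadjusted: n₀ = 1.96² × 0.60 × 0.40 / 0.038² ≈ 638.49, so n₀ = 639.
Finite population correction with N = 1,601: n = n₀ / (1 + (n₀−1)/N) = 639 / (1 + 638/1601) = 639 / 1.3985 ≈ 456.92.
Rounding up, n = 457.

457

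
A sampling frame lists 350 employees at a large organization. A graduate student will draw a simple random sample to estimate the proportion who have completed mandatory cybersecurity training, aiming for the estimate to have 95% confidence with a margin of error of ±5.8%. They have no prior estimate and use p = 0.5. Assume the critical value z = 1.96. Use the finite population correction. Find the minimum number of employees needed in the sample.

158

Unadjusted: n₀ = 1.96² × 0.50 × 0.50 / 0.058² ≈ 285.49, so n₀ = 286.
Finite population correction with N = 350: n = n₀ / (1 + (n₀−1)/N) = 286 / (1 + 285/350) = 286 / 1.8143 ≈ 157.64.
Rounding up, n = 158.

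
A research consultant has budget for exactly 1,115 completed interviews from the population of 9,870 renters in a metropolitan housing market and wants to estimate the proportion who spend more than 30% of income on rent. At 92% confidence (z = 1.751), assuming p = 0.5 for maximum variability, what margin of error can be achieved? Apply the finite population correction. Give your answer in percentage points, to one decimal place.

Finite-population factor: (N−n)/(N−1) = (9870−1115)/(9870−1) = 0.8871.
SE(p̂) = √[p(1−p)/n · (N−n)/(N−1)] = √[0.2500/1115 × 0.8871] = 0.01410.
E = z × SE = 1.751 × 0.01410 = 0.02470 ≈ 2.5 percentage points.

2.5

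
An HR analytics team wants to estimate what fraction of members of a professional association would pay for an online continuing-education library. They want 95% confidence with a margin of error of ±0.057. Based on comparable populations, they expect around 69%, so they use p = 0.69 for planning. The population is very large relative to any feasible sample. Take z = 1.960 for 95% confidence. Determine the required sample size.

With p = 0.69, p(1−p) = 0.2139.
n = z²·p(1−p)/E² = 1.960² × 0.2139 / 0.057² = 3.8416 × 0.2139 / 0.003249 ≈ 252.91.
Rounding up gives n = 253.

253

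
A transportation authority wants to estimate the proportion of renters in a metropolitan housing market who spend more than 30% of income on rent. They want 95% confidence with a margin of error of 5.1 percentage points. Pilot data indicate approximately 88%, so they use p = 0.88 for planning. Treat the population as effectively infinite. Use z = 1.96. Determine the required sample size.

156

With p = 0.88, p(1−p) = 0.1056.
n = z²·p(1−p)/E² = 1.96² × 0.1056 / 0.051² = 3.8416 × 0.1056 / 0.002601 ≈ 155.97.
Rounding up gives n = 156.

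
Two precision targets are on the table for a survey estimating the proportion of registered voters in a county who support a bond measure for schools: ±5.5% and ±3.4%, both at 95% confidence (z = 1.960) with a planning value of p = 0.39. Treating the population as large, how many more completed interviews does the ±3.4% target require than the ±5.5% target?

488

At ±5.5%: n = 1.960² × 0.2379 / 0.055² ≈ 302.12 → 303.
At ±3.4%: n = 1.960² × 0.2379 / 0.034² ≈ 790.59 → 791.
Additional respondents: 791 − 303 = 488.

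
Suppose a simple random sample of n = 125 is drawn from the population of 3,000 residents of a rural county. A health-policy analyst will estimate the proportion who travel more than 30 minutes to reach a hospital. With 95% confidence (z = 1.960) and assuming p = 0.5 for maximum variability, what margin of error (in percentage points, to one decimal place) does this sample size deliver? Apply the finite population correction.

Finite-population factor: (N−n)/(N−1) = (3000−125)/(3000−1) = 0.9587.
SE(p̂) = √[p(1−p)/n · (N−n)/(N−1)] = √[0.2500/125 × 0.9587] = 0.04379.
E = z × SE = 1.960 × 0.04379 = 0.08582 ≈ 8.6 percentage points.

8.6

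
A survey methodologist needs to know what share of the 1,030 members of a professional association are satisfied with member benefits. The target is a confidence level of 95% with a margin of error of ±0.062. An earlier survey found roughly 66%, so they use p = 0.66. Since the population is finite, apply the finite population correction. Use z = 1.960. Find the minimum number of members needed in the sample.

Unadjusted: n₀ = 1.960² × 0.66 × 0.34 / 0.062² ≈ 224.26, so n₀ = 225.
Finite population correction with N = 1,030: n = n₀ / (1 + (n₀−1)/N) = 225 / (1 + 224/1030) = 225 / 1.2175 ≈ 184.81.
Rounding up, n = 185.

185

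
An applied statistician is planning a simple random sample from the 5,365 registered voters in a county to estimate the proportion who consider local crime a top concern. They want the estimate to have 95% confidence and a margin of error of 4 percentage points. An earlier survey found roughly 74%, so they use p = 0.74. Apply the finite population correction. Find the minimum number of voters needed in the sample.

For 95% confidence, z = 1.96.
Unadjusted: n₀ = 1.96² × 0.74 × 0.26 / 0.040² ≈ 461.95, so n₀ = 462.
Finite population correction with N = 5,365: n = n₀ / (1 + (n₀−1)/N) = 462 / (1 + 461/5365) = 462 / 1.0859 ≈ 425.44.
Rounding up, n = 426.

426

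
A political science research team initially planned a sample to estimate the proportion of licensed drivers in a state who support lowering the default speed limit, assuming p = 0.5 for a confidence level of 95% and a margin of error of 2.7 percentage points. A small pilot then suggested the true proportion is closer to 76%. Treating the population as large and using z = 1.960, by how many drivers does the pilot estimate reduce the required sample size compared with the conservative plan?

Conservative (p = 0.5): n = 1.960² × 0.25 / 0.027² ≈ 1317.42 → 1318.
Using p = 0.76: p(1−p) = 0.1824, so n = 1.960² × 0.1824 / 0.027² ≈ 961.19 → 962.
Reduction: 1318 − 962 = 356.

356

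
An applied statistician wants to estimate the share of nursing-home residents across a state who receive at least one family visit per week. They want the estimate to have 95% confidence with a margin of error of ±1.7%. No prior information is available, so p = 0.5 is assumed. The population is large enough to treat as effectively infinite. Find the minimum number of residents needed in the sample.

3324

For 95% confidence, z = 1.960.
With p = 0.5, p(1−p) = 0.25.
n = z²·p(1−p)/E² = 1.960² × 0.2500 / 0.017² = 3.8416 × 0.2500 / 0.000289 ≈ 3323.18.
Rounding up gives n = 3324.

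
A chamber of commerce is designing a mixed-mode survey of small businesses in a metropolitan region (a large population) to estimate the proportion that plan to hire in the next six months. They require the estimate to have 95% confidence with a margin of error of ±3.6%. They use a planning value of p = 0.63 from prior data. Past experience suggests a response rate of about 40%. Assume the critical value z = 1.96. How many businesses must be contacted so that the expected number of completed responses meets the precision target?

1728

Completed interviews needed: n₀ = 1.96² × 0.2331 / 0.036² ≈ 690.95 → 691.
At a 40% response rate, contacts needed = 691 / 0.40 ≈ 1727.50 → 1728.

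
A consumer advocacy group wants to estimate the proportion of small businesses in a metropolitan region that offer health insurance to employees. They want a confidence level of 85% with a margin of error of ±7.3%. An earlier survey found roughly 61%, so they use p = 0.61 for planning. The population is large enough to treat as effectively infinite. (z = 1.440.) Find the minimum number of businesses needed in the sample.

With p = 0.61, p(1−p) = 0.2379.
n = z²·p(1−p)/E² = 1.440² × 0.2379 / 0.073² = 2.0736 × 0.2379 / 0.005329 ≈ 92.57.
Rounding up gives n = 93.

93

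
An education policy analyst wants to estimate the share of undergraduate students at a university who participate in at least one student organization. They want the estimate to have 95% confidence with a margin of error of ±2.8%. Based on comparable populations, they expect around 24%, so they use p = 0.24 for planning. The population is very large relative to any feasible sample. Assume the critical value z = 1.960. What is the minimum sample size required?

894

With p = 0.24, p(1−p) = 0.1824.
n = z²·p(1−p)/E² = 1.960² × 0.1824 / 0.028² = 3.8416 × 0.1824 / 0.000784 ≈ 893.76.
Rounding up gives n = 894.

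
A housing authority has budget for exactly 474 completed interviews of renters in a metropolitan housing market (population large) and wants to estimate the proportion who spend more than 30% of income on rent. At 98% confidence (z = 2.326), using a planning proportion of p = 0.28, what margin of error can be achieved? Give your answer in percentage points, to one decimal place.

SE(p̂) = √[p(1−p)/n] = √[0.2016/474] = 0.02062.
E = z × SE = 2.326 × 0.02062 = 0.04797, or 4.8 percentage points.

4.8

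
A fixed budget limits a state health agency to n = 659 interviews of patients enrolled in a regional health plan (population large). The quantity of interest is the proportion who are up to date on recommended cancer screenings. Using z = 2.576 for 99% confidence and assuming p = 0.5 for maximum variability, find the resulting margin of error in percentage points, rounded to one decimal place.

5.0

SE(p̂) = √[p(1−p)/n] = √[0.2500/659] = 0.01948.
E = z × SE = 2.576 × 0.01948 = 0.05017, or 5.0 percentage points.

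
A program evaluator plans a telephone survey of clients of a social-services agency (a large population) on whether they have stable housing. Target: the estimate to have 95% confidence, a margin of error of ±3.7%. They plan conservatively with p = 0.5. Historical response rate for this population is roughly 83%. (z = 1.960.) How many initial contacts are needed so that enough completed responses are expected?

846

Completed interviews needed: n₀ = 1.960² × 0.2500 / 0.037² ≈ 701.53 → 702.
At an 83% response rate, contacts needed = 702 / 0.83 ≈ 845.78 → 846.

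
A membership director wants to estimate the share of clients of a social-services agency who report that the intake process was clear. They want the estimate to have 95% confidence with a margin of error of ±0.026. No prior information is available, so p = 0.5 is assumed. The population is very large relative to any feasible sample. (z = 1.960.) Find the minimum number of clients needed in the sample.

With p = 0.5, p(1−p) = 0.25.
n = z²·p(1−p)/E² = 1.960² × 0.2500 / 0.026² = 3.8416 × 0.2500 / 0.000676 ≈ 1420.71.
Rounding up gives n = 1421.

1421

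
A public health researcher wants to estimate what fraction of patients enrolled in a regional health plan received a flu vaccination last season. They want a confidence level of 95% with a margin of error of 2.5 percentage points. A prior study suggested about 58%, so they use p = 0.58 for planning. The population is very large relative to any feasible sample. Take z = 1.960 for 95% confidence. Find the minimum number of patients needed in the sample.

1498

With p = 0.58, p(1−p) = 0.2436.
n = z²·p(1−p)/E² = 1.960² × 0.2436 / 0.025² = 3.8416 × 0.2436 / 0.000625 ≈ 1497.30.
Rounding up gives n = 1498.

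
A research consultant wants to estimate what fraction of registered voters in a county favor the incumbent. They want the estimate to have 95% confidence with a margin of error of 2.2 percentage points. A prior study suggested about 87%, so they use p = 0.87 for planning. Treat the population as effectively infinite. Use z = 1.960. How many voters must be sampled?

898

With p = 0.87, p(1−p) = 0.1131.
n = z²·p(1−p)/E² = 1.960² × 0.1131 / 0.022² = 3.8416 × 0.1131 / 0.000484 ≈ 897.70.
Rounding up gives n = 898.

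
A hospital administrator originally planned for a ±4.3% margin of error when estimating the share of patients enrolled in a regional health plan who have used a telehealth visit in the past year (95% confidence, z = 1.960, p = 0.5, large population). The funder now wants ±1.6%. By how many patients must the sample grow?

At ±4.3%: n = 1.960² × 0.2500 / 0.043² ≈ 519.42 → 520.
At ±1.6%: n = 1.960² × 0.2500 / 0.016² ≈ 3751.56 → 3752.
Additional respondents: 3752 − 520 = 3232.

3232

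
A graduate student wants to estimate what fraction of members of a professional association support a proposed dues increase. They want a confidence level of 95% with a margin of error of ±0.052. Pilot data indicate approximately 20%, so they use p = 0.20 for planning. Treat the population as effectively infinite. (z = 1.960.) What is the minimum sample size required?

228

With p = 0.20, p(1−p) = 0.1600.
n = z²·p(1−p)/E² = 1.960² × 0.1600 / 0.052² = 3.8416 × 0.1600 / 0.002704 ≈ 227.31.
Rounding up gives n = 228.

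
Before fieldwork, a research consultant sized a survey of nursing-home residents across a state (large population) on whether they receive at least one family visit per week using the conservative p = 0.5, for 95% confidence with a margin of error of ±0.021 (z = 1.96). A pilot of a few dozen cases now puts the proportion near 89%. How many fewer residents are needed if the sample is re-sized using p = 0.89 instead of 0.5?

Conservative (p = 0.5): n = 1.96² × 0.25 / 0.021² ≈ 2177.78 → 2178.
Using p = 0.89: p(1−p) = 0.0979, so n = 1.96² × 0.0979 / 0.021² ≈ 852.82 → 853.
Reduction: 2178 − 853 = 1325.

1325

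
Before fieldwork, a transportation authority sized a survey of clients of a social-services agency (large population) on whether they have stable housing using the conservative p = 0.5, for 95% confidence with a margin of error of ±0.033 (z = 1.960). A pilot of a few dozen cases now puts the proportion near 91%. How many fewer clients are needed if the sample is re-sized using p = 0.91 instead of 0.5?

593

Conservative (p = 0.5): n = 1.960² × 0.25 / 0.033² ≈ 881.91 → 882.
Using p = 0.91: p(1−p) = 0.0819, so n = 1.960² × 0.0819 / 0.033² ≈ 288.91 → 289.
Reduction: 882 − 289 = 593.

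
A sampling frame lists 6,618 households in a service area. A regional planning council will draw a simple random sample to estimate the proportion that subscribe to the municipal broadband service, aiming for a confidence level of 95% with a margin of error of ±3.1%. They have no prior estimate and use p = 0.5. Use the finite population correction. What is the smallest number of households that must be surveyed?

For 95% confidence, z = 1.960.
Unadjusted: n₀ = 1.960² × 0.50 × 0.50 / 0.031² ≈ 999.38, so n₀ = 1000.
Finite population correction with N = 6,618: n = n₀ / (1 + (n₀−1)/N) = 1000 / (1 + 999/6618) = 1000 / 1.1510 ≈ 868.85.
Rounding up, n = 869.

869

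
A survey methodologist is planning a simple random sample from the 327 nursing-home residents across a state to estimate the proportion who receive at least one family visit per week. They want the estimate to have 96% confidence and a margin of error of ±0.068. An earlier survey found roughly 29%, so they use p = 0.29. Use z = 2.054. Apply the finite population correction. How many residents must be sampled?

120

Unadjusted: n₀ = 2.054² × 0.29 × 0.71 / 0.068² ≈ 187.86, so n₀ = 188.
Finite population correction with N = 327: n = n₀ / (1 + (n₀−1)/N) = 188 / (1 + 187/327) = 188 / 1.5719 ≈ 119.60.
Rounding up, n = 120.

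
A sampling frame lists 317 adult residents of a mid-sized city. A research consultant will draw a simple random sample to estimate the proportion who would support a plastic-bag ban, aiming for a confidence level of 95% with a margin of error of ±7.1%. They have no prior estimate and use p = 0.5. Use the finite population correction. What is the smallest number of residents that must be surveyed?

For 95% confidence, z = 1.960.
Unadjusted: n₀ = 1.960² × 0.50 × 0.50 / 0.071² ≈ 190.52, so n₀ = 191.
Finite population correction with N = 317: n = n₀ / (1 + (n₀−1)/N) = 191 / (1 + 190/317) = 191 / 1.5994 ≈ 119.42.
Rounding up, n = 120.

120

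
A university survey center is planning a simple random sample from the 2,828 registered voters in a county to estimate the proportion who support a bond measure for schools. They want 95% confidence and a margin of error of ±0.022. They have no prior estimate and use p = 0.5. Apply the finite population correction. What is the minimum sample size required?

For 95% confidence, z = 1.960.
Unadjusted: n₀ = 1.960² × 0.50 × 0.50 / 0.022² ≈ 1984.30, so n₀ = 1985.
Finite population correction with N = 2,828: n = n₀ / (1 + (n₀−1)/N) = 1985 / (1 + 1984/2828) = 1985 / 1.7016 ≈ 1166.58.
Rounding up, n = 1167.

1167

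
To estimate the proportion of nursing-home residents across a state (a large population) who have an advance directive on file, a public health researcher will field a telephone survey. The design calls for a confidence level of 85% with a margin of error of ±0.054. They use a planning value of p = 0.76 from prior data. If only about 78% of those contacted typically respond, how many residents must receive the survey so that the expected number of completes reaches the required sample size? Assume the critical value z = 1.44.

167

Completed interviews needed: n₀ = 1.44² × 0.1824 / 0.054² ≈ 129.71 → 130.
At a 78% response rate, contacts needed = 130 / 0.78 ≈ 166.67 → 167.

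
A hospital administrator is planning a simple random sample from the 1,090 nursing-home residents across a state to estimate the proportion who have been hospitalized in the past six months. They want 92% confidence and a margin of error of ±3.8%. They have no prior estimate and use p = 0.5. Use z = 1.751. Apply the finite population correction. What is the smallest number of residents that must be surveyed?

Unadjusted: n₀ = 1.751² × 0.50 × 0.50 / 0.038² ≈ 530.82, so n₀ = 531.
Finite population correction with N = 1,090: n = n₀ / (1 + (n₀−1)/N) = 531 / (1 + 530/1090) = 531 / 1.4862 ≈ 357.28.
Rounding up, n = 358.

358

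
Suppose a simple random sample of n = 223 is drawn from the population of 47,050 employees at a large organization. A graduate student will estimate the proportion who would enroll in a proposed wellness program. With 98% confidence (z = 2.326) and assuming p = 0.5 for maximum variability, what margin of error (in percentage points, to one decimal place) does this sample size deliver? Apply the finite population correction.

7.8

Finite-population factor: (N−n)/(N−1) = (47050−223)/(47050−1) = 0.9953.
SE(p̂) = √[p(1−p)/n · (N−n)/(N−1)] = √[0.2500/223 × 0.9953] = 0.03340.
E = z × SE = 2.326 × 0.03340 = 0.07770 ≈ 7.8 percentage points.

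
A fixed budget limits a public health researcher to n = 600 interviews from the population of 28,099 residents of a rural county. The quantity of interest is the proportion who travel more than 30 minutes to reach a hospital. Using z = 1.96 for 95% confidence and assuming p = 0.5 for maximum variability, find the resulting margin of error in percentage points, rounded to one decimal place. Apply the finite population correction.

4.0

Finite-population factor: (N−n)/(N−1) = (28099−600)/(28099−1) = 0.9787.
SE(p̂) = √[p(1−p)/n · (N−n)/(N−1)] = √[0.2500/600 × 0.9787] = 0.02019.
E = z × SE = 1.96 × 0.02019 = 0.03958 ≈ 4.0 percentage points.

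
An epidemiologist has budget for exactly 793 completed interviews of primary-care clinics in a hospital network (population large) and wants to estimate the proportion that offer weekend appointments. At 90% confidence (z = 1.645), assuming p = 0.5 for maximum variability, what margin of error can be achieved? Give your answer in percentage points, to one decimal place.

2.9

SE(p̂) = √[p(1−p)/n] = √[0.2500/793] = 0.01776.
E = z × SE = 1.645 × 0.01776 = 0.02921, or 2.9 percentage points.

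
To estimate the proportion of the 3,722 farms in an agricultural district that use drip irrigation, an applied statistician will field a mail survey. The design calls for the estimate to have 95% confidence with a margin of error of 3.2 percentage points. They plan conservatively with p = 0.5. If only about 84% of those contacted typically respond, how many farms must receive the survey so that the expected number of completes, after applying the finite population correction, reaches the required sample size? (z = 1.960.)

Completed interviews needed (unadjusted): n₀ = 1.960² × 0.2500 / 0.032² ≈ 937.89 → 938.
FPC for N = 3,722: n = 938 / (1 + 937/3722) = 938 / 1.2517 ≈ 749.35 → 750.
At an 84% response rate, contacts needed = 750 / 0.84 ≈ 892.86 → 893.

893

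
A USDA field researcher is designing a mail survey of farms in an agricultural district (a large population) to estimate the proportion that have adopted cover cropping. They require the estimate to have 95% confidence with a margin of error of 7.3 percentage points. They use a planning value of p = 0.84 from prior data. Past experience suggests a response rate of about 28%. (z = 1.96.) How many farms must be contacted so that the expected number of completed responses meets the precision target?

347

Completed interviews needed: n₀ = 1.96² × 0.1344 / 0.073² ≈ 96.89 → 97.
At a 28% response rate, contacts needed = 97 / 0.28 ≈ 346.43 → 347.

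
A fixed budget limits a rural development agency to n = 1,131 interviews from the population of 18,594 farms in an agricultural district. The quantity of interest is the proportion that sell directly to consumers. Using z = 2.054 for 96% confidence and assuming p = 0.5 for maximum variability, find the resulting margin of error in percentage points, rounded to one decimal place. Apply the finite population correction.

Finite-population factor: (N−n)/(N−1) = (18594−1131)/(18594−1) = 0.9392.
SE(p̂) = √[p(1−p)/n · (N−n)/(N−1)] = √[0.2500/1131 × 0.9392] = 0.01441.
E = z × SE = 2.054 × 0.01441 = 0.02960 ≈ 3.0 percentage points.

3.0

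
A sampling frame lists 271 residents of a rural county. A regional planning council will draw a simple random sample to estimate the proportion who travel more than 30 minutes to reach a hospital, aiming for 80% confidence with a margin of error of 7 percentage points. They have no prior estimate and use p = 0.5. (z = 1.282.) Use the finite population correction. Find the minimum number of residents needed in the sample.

Unadjusted: n₀ = 1.282² × 0.50 × 0.50 / 0.070² ≈ 83.85, so n₀ = 84.
Finite population correction with N = 271: n = n₀ / (1 + (n₀−1)/N) = 84 / (1 + 83/271) = 84 / 1.3063 ≈ 64.31.
Rounding up, n = 65.

65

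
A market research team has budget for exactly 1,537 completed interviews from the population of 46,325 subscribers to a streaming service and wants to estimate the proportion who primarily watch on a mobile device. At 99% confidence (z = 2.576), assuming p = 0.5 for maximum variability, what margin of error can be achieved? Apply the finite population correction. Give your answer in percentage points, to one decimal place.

3.2

Finite-population factor: (N−n)/(N−1) = (46325−1537)/(46325−1) = 0.9668.
SE(p̂) = √[p(1−p)/n · (N−n)/(N−1)] = √[0.2500/1537 × 0.9668] = 0.01254.
E = z × SE = 2.576 × 0.01254 = 0.03230 ≈ 3.2 percentage points.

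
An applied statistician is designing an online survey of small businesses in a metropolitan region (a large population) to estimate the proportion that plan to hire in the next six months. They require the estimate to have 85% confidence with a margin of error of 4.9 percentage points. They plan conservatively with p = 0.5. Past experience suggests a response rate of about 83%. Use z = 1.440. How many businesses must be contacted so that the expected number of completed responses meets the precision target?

Completed interviews needed: n₀ = 1.440² × 0.2500 / 0.049² ≈ 215.91 → 216.
At an 83% response rate, contacts needed = 216 / 0.83 ≈ 260.24 → 261.

261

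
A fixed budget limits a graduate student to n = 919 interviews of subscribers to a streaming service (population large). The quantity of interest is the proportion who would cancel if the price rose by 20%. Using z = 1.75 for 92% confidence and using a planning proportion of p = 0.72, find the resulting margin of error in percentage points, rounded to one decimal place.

2.6

SE(p̂) = √[p(1−p)/n] = √[0.2016/919] = 0.01481.
E = z × SE = 1.75 × 0.01481 = 0.02592, or 2.6 percentage points.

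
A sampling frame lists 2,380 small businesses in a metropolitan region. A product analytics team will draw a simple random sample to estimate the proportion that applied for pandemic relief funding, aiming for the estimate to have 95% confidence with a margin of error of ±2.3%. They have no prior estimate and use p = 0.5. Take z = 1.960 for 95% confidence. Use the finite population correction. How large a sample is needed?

Unadjusted: n₀ = 1.960² × 0.50 × 0.50 / 0.023² ≈ 1815.50, so n₀ = 1816.
Finite population correction with N = 2,380: n = n₀ / (1 + (n₀−1)/N) = 1816 / (1 + 1815/2380) = 1816 / 1.7626 ≈ 1030.29.
Rounding up, n = 1031.

1031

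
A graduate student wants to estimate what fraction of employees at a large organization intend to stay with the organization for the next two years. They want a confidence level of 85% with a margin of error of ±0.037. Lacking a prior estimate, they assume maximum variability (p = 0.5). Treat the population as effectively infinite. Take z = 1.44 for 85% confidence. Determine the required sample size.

With p = 0.5, p(1−p) = 0.25.
n = z²·p(1−p)/E² = 1.44² × 0.2500 / 0.037² = 2.0736 × 0.2500 / 0.001369 ≈ 378.67.
Rounding up gives n = 379.

379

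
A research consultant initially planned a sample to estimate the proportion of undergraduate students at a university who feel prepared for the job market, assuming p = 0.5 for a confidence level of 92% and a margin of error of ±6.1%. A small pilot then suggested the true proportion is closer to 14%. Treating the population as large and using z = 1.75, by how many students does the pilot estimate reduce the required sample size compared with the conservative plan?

Conservative (p = 0.5): n = 1.75² × 0.25 / 0.061² ≈ 205.76 → 206.
Using p = 0.14: p(1−p) = 0.1204, so n = 1.75² × 0.1204 / 0.061² ≈ 99.09 → 100.
Reduction: 206 − 100 = 106.

106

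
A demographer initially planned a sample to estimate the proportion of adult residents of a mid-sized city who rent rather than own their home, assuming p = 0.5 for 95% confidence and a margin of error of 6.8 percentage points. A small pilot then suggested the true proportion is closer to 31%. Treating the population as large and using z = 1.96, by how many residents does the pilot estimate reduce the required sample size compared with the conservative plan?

30

Conservative (p = 0.5): n = 1.96² × 0.25 / 0.068² ≈ 207.70 → 208.
Using p = 0.31: p(1−p) = 0.2139, so n = 1.96² × 0.2139 / 0.068² ≈ 177.71 → 178.
Reduction: 208 − 178 = 30.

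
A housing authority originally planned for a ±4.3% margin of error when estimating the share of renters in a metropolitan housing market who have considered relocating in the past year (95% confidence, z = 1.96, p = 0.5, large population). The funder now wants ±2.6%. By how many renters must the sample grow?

At ±4.3%: n = 1.96² × 0.2500 / 0.043² ≈ 519.42 → 520.
At ±2.6%: n = 1.96² × 0.2500 / 0.026² ≈ 1420.71 → 1421.
Additional respondents: 1421 − 520 = 901.

901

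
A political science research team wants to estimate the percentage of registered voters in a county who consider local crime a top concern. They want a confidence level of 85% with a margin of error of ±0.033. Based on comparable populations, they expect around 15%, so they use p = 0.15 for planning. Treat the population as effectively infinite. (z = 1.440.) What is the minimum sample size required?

243

With p = 0.15, p(1−p) = 0.1275.
n = z²·p(1−p)/E² = 1.440² × 0.1275 / 0.033² = 2.0736 × 0.1275 / 0.001089 ≈ 242.78.
Rounding up gives n = 243.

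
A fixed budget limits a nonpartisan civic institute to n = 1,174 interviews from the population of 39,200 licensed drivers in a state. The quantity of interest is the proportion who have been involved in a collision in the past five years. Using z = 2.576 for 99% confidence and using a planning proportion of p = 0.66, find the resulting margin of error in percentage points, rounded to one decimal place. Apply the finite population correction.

Finite-population factor: (N−n)/(N−1) = (39200−1174)/(39200−1) = 0.9701.
SE(p̂) = √[p(1−p)/n · (N−n)/(N−1)] = √[0.2244/1174 × 0.9701] = 0.01362.
E = z × SE = 2.576 × 0.01362 = 0.03508 ≈ 3.5 percentage points.

3.5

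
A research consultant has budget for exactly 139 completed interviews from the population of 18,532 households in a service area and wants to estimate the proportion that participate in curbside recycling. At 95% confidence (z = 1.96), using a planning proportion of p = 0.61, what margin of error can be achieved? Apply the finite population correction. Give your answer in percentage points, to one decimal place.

8.1

Finite-population factor: (N−n)/(N−1) = (18532−139)/(18532−1) = 0.9926.
SE(p̂) = √[p(1−p)/n · (N−n)/(N−1)] = √[0.2379/139 × 0.9926] = 0.04122.
E = z × SE = 1.96 × 0.04122 = 0.08078 ≈ 8.1 percentage points.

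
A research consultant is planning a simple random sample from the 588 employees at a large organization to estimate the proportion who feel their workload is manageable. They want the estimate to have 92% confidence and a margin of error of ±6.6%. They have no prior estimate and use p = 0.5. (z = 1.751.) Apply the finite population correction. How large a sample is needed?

136

Unadjusted: n₀ = 1.751² × 0.50 × 0.50 / 0.066² ≈ 175.96, so n₀ = 176.
Finite population correction with N = 588: n = n₀ / (1 + (n₀−1)/N) = 176 / (1 + 175/588) = 176 / 1.2976 ≈ 135.63.
Rounding up, n = 136.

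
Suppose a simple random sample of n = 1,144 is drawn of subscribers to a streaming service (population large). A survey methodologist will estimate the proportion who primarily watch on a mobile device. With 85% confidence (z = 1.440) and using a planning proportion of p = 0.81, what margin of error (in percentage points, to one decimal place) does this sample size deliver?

1.7

SE(p̂) = √[p(1−p)/n] = √[0.1539/1144] = 0.01160.
E = z × SE = 1.440 × 0.01160 = 0.01670, or 1.7 percentage points.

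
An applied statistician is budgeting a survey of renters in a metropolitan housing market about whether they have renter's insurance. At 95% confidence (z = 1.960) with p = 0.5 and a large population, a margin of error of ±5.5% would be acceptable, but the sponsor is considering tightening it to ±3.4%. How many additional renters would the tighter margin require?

At ±5.5%: n = 1.960² × 0.2500 / 0.055² ≈ 317.49 → 318.
At ±3.4%: n = 1.960² × 0.2500 / 0.034² ≈ 830.80 → 831.
Additional respondents: 831 − 318 = 513.

513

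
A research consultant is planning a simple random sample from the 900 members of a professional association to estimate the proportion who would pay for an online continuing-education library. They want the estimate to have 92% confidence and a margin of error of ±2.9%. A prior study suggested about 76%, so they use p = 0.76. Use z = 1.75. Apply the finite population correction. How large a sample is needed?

Unadjusted: n₀ = 1.75² × 0.76 × 0.24 / 0.029² ≈ 664.21, so n₀ = 665.
Finite population correction with N = 900: n = n₀ / (1 + (n₀−1)/N) = 665 / (1 + 664/900) = 665 / 1.7378 ≈ 382.67.
Rounding up, n = 383.

383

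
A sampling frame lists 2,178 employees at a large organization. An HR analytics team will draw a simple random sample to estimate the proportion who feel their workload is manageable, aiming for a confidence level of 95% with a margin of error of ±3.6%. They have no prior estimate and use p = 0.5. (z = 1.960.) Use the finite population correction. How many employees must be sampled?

Unadjusted: n₀ = 1.960² × 0.50 × 0.50 / 0.036² ≈ 741.05, so n₀ = 742.
Finite population correction with N = 2,178: n = n₀ / (1 + (n₀−1)/N) = 742 / (1 + 741/2178) = 742 / 1.3402 ≈ 553.64.
Rounding up, n = 554.

554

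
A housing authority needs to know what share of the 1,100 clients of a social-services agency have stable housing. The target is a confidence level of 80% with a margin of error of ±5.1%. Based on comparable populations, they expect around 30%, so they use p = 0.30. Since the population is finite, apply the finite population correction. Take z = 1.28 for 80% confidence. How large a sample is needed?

119

Unadjusted: n₀ = 1.28² × 0.30 × 0.70 / 0.051² ≈ 132.28, so n₀ = 133.
Finite population correction with N = 1,100: n = n₀ / (1 + (n₀−1)/N) = 133 / (1 + 132/1100) = 133 / 1.1200 ≈ 118.75.
Rounding up, n = 119.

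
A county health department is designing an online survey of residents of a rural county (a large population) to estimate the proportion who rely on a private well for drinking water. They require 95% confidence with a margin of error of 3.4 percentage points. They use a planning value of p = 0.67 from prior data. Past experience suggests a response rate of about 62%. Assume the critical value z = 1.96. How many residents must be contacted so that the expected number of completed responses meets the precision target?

Completed interviews needed: n₀ = 1.96² × 0.2211 / 0.034² ≈ 734.76 → 735.
At a 62% response rate, contacts needed = 735 / 0.62 ≈ 1185.48 → 1186.

1186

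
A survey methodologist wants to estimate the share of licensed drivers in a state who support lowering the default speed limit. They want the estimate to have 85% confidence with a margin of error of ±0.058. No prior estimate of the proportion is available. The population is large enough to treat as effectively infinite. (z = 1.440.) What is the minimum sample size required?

With no prior estimate, use p = 0.5, giving p(1−p) = 0.25.
n = z²·p(1−p)/E² = 1.440² × 0.2500 / 0.058² = 2.0736 × 0.2500 / 0.003364 ≈ 154.10.
Rounding up gives n = 155.

155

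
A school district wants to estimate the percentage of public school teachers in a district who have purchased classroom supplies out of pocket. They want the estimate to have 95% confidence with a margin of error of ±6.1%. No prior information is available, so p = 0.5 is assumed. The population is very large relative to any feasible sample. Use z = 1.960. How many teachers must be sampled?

259

With p = 0.5, p(1−p) = 0.25.
n = z²·p(1−p)/E² = 1.960² × 0.2500 / 0.061² = 3.8416 × 0.2500 / 0.003721 ≈ 258.10.
Rounding up gives n = 259.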